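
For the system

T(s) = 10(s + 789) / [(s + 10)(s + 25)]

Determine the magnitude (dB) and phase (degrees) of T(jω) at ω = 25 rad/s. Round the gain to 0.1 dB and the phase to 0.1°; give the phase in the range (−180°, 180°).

18.4 dB, -111.4°

At s = jω = j25:
zero (s+789): 789 + j25 → |·| = √(789²+25²) = √623146 ≈ 789.4, ∠ = arctan(25/789) ≈ 1.81°
pole (s+10): 10 + j25 → |·| = √(10²+25²) = √725 ≈ 26.926, ∠ = arctan(25/10) ≈ 68.20°
pole (s+25): 25 + j25 → |·| = √(25²+25²) = √1250 ≈ 35.355, ∠ = arctan(25/25) ≈ 45.00°
|T| = 10 · 789.4 / 951.97 ≈ 8.2923
Gain = 20 log₁₀(8.2923) ≈ 18.37 dB
∠T = 1.81° − 113.20° = -111.39°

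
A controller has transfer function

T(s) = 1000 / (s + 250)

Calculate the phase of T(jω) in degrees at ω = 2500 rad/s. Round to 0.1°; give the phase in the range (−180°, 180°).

At s = jω = j2500:
pole (s+250): 250 + j2500 → |·| = √(250²+2500²) = √6312500 ≈ 2512.5, ∠ = arctan(2500/250) ≈ 84.29°
∠T = 0.00° − 84.29° = -84.29°

-84.3°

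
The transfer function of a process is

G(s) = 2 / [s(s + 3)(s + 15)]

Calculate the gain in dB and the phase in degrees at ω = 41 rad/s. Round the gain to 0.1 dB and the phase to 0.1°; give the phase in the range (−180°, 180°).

At s = jω = j41:
pole (s+3): 3 + j41 → |·| = √(3²+41²) = √1690 ≈ 41.11, ∠ = arctan(41/3) ≈ 85.82°
pole (s+15): 15 + j41 → |·| = √(15²+41²) = √1906 ≈ 43.658, ∠ = arctan(41/15) ≈ 69.90°
pole at origin: |s| = 41, ∠ = 90.00° (in denominator)
|G| = 2 / 73586 ≈ 2.7179e-05
Gain = 20 log₁₀(2.7179e-05) ≈ -91.32 dB
∠G = 0.00° − 245.72° = -245.72° ≡ 114.28° (principal value)

-91.3 dB, 114.3°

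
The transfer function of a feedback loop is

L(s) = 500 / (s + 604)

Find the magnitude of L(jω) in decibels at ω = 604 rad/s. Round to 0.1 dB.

At s = jω = j604:
pole (s+604): 604 + j604 → |·| = √(604²+604²) = √729632 ≈ 854.18, ∠ = arctan(604/604) ≈ 45.00°
|L| = 500 / 854.18 ≈ 0.58536
Gain = 20 log₁₀(0.58536) ≈ -4.65 dB

-4.7 dB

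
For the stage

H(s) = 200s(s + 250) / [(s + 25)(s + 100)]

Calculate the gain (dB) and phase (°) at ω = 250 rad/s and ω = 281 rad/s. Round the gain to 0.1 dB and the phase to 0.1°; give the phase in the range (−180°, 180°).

At s = jω = j250:
zero (s+250): 250 + j250 → |·| = √(250²+250²) = √125000 ≈ 353.55, ∠ = arctan(250/250) ≈ 45.00°
zero at origin: s = j250 → |·| = 250, ∠ = 90.00°
pole (s+25): 25 + j250 → |·| = √(25²+250²) = √63125 ≈ 251.25, ∠ = arctan(250/25) ≈ 84.29°
pole (s+100): 100 + j250 → |·| = √(100²+250²) = √72500 ≈ 269.26, ∠ = arctan(250/100) ≈ 68.20°
|H| = 200 · 88388 / 67652 ≈ 261.3
Gain = 20 log₁₀(261.3) ≈ 48.34 dB
∠H = 135.00° − 152.49° = -17.49°

At s = jω = j281:
zero (s+250): 250 + j281 → |·| = √(250²+281²) = √141461 ≈ 376.11, ∠ = arctan(281/250) ≈ 48.34°
zero at origin: s = j281 → |·| = 281, ∠ = 90.00°
pole (s+25): 25 + j281 → |·| = √(25²+281²) = √79586 ≈ 282.11, ∠ = arctan(281/25) ≈ 84.92°
pole (s+100): 100 + j281 → |·| = √(100²+281²) = √88961 ≈ 298.26, ∠ = arctan(281/100) ≈ 70.41°
|H| = 200 · 1.0569e+05 / 84142 ≈ 251.22
Gain = 20 log₁₀(251.22) ≈ 48.00 dB
∠H = 138.34° − 155.33° = -16.99°

ω = 250: 48.3 dB, -17.5°; ω = 281: 48.0 dB, -17.0°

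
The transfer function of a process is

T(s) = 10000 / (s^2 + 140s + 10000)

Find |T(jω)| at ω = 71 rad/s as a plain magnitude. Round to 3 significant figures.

0.900

At s = jω = j71:
quadratic: (j71)² + 140·j71 + 10000 = 4959 + j9940 → |·| ≈ 11108, ∠ ≈ 63.49°
|T| = 10000 / 11108 ≈ 0.90025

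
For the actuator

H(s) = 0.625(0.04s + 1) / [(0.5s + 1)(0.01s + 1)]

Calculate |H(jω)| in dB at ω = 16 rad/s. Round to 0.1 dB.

At ω = 16 rad/s:
zero (1 + j16·0.04) = 1 + j0.64 → |·| ≈ 1.1873, ∠ ≈ 32.62°
pole (1 + j16·0.5) = 1 + j8 → |·| ≈ 8.0623, ∠ ≈ 82.87°
pole (1 + j16·0.01) = 1 + j0.16 → |·| ≈ 1.0127, ∠ ≈ 9.09°
|H| = 0.625 · 1.1873 / (8.0623 · 1.0127) ≈ 0.090887
Gain = 20 log₁₀(0.090887) ≈ -20.83 dB

-20.8 dB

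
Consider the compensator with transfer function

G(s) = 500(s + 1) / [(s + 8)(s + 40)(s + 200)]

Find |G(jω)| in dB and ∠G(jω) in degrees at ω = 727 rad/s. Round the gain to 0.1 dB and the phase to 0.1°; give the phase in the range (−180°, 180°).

At s = jω = j727:
zero (s+1): 1 + j727 → |·| = √(1²+727²) = √528530 ≈ 727, ∠ = arctan(727/1) ≈ 89.92°
pole (s+8): 8 + j727 → |·| = √(8²+727²) = √528593 ≈ 727.04, ∠ = arctan(727/8) ≈ 89.37°
pole (s+40): 40 + j727 → |·| = √(40²+727²) = √530129 ≈ 728.1, ∠ = arctan(727/40) ≈ 86.85°
pole (s+200): 200 + j727 → |·| = √(200²+727²) = √568529 ≈ 754.01, ∠ = arctan(727/200) ≈ 74.62°
|G| = 500 · 727 / 3.9914e+08 ≈ 0.00091071
Gain = 20 log₁₀(0.00091071) ≈ -60.81 dB
∠G = 89.92° − 250.84° = -160.92°

-60.8 dB, -160.9°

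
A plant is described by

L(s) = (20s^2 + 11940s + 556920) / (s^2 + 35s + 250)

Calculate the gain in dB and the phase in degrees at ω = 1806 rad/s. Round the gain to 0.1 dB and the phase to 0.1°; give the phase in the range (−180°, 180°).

26.4 dB, -17.3°

Substitute s = j1806:
Numerator: 20(j1806)^2 + 11940(j1806) + 556920 = -64675800 + j21563640
Denominator: (j1806)^2 + 35(j1806) + 250 = -3261386 + j63210
|N| = √(64675800² + 21563640²) ≈ 6.8176e+07, ∠N ≈ 161.56°
|D| = √(3261386² + 63210²) ≈ 3.262e+06, ∠D ≈ 178.89°
|L| = 6.8176e+07 / 3.262e+06 ≈ 20.9
Gain = 20 log₁₀(20.9) ≈ 26.40 dB
∠L = 161.56° − 178.89° = -17.33°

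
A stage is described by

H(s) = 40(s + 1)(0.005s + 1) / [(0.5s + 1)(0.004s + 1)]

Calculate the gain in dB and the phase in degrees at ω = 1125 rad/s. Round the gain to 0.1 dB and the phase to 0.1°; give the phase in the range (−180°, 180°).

At ω = 1125 rad/s:
zero (1 + j1125·1) = 1 + j1125 → |·| ≈ 1125, ∠ ≈ 89.95°
zero (1 + j1125·0.005) = 1 + j5.625 → |·| ≈ 5.7132, ∠ ≈ 79.92°
pole (1 + j1125·0.5) = 1 + j562.5 → |·| ≈ 562.5, ∠ ≈ 89.90°
pole (1 + j1125·0.004) = 1 + j4.5 → |·| ≈ 4.6098, ∠ ≈ 77.47°
|H| = 40 · 1125 · 5.7132 / (562.5 · 4.6098) ≈ 99.149
Gain = 20 log₁₀(99.149) ≈ 39.93 dB
∠H = (89.95° + 79.92°) − (89.90° + 77.47°) = 2.50°

39.9 dB, 2.5°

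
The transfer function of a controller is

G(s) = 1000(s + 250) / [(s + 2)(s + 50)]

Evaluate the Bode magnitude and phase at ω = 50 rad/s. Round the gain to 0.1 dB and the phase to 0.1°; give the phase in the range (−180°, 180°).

37.2 dB, -121.4°

At s = jω = j50:
zero (s+250): 250 + j50 → |·| = √(250²+50²) = √65000 ≈ 254.95, ∠ = arctan(50/250) ≈ 11.31°
pole (s+2): 2 + j50 → |·| = √(2²+50²) = √2504 ≈ 50.04, ∠ = arctan(50/2) ≈ 87.71°
pole (s+50): 50 + j50 → |·| = √(50²+50²) = √5000 ≈ 70.711, ∠ = arctan(50/50) ≈ 45.00°
|G| = 1000 · 254.95 / 3538.4 ≈ 72.052
Gain = 20 log₁₀(72.052) ≈ 37.15 dB
∠G = 11.31° − 132.71° = -121.40°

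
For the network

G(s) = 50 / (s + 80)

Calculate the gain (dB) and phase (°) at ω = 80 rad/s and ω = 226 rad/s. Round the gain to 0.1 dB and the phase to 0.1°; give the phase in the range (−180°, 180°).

Substitute s = j80:
Numerator: 50 = 50 + j0
Denominator: (j80) + 80 = 80 + j80
|N| = √(50² + 0²) ≈ 50, ∠N ≈ 0.00°
|D| = √(80² + 80²) ≈ 113.14, ∠D ≈ 45.00°
|G| = 50 / 113.14 ≈ 0.44193
Gain = 20 log₁₀(0.44193) ≈ -7.09 dB
∠G = 0.00° − 45.00° = -45.00°

Substitute s = j226:
Numerator: 50 = 50 + j0
Denominator: (j226) + 80 = 80 + j226
|N| = √(50² + 0²) ≈ 50, ∠N ≈ 0.00°
|D| = √(80² + 226²) ≈ 239.74, ∠D ≈ 70.51°
|G| = 50 / 239.74 ≈ 0.20856
Gain = 20 log₁₀(0.20856) ≈ -13.62 dB
∠G = 0.00° − 70.51° = -70.51°

ω = 80: -7.1 dB, -45.0°; ω = 226: -13.6 dB, -70.5°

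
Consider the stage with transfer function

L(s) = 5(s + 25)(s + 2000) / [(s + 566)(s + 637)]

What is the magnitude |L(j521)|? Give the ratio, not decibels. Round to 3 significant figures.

At s = jω = j521:
zero (s+25): 25 + j521 → |·| = √(25²+521²) = √272066 ≈ 521.6, ∠ = arctan(521/25) ≈ 87.25°
zero (s+2000): 2000 + j521 → |·| = √(2000²+521²) = √4271441 ≈ 2066.7, ∠ = arctan(521/2000) ≈ 14.60°
pole (s+566): 566 + j521 → |·| = √(566²+521²) = √591797 ≈ 769.28, ∠ = arctan(521/566) ≈ 42.63°
pole (s+637): 637 + j521 → |·| = √(637²+521²) = √677210 ≈ 822.93, ∠ = arctan(521/637) ≈ 39.28°
|L| = 5 · 1.078e+06 / 6.3306e+05 ≈ 8.5142

8.51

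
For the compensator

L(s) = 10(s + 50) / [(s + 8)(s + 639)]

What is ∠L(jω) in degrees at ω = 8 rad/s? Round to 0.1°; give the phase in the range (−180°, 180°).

At s = jω = j8:
zero (s+50): 50 + j8 → |·| = √(50²+8²) = √2564 ≈ 50.636, ∠ = arctan(8/50) ≈ 9.09°
pole (s+8): 8 + j8 → |·| = √(8²+8²) = √128 ≈ 11.314, ∠ = arctan(8/8) ≈ 45.00°
pole (s+639): 639 + j8 → |·| = √(639²+8²) = √408385 ≈ 639.05, ∠ = arctan(8/639) ≈ 0.72°
∠L = 9.09° − 45.72° = -36.63°

-36.6°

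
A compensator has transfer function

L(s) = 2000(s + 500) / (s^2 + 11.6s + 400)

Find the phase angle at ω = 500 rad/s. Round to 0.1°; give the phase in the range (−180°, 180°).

At s = jω = j500:
zero (s+500): 500 + j500 → |·| = √(500²+500²) = √500000 ≈ 707.11, ∠ = arctan(500/500) ≈ 45.00°
quadratic: (j500)² + 11.6·j500 + 400 = -249600 + j5800 → |·| ≈ 2.4967e+05, ∠ ≈ 178.67°
∠L = 45.00° − 178.67° = -133.67°

-133.7°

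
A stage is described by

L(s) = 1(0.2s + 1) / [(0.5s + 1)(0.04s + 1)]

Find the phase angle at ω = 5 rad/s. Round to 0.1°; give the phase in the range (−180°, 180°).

-34.5°

At ω = 5 rad/s:
zero (1 + j5·0.2) = 1 + j1 → |·| ≈ 1.4142, ∠ ≈ 45.00°
pole (1 + j5·0.5) = 1 + j2.5 → |·| ≈ 2.6926, ∠ ≈ 68.20°
pole (1 + j5·0.04) = 1 + j0.2 → |·| ≈ 1.0198, ∠ ≈ 11.31°
∠L = (45.00°) − (68.20° + 11.31°) = -34.51°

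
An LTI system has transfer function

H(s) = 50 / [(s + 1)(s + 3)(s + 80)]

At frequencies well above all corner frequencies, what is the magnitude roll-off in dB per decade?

Each pole contributes −20 dB/decade at high frequency; each zero contributes +20 dB/decade.
Net: 0 zero(s) − 3 pole(s) → -60 dB/decade.

-60 dB/decade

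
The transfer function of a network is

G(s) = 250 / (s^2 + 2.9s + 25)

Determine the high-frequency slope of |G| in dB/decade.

Each pole contributes −20 dB/decade at high frequency; each zero contributes +20 dB/decade.
Net: 0 zero(s) − 2 pole(s) → -40 dB/decade.

-40 dB/decade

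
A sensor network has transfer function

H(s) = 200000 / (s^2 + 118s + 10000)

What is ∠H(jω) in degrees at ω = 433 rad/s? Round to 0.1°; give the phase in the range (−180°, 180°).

At s = jω = j433:
quadratic: (j433)² + 118·j433 + 10000 = -177489 + j51094 → |·| ≈ 1.847e+05, ∠ ≈ 163.94°
∠H = 0.00° − 163.94° = -163.94°

-163.9°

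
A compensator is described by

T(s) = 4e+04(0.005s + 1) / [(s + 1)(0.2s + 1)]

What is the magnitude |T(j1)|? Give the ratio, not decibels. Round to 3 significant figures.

At ω = 1 rad/s:
zero (1 + j1·0.005) = 1 + j0.005 → |·| ≈ 1, ∠ ≈ 0.29°
pole (1 + j1·1) = 1 + j1 → |·| ≈ 1.4142, ∠ ≈ 45.00°
pole (1 + j1·0.2) = 1 + j0.2 → |·| ≈ 1.0198, ∠ ≈ 11.31°
|T| = 4e+04 · 1 / (1.4142 · 1.0198) ≈ 27735

2.77e+04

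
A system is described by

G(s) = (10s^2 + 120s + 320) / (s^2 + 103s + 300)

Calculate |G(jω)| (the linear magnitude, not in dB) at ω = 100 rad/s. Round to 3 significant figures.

7.10

Substitute s = j100:
Numerator: 10(j100)^2 + 120(j100) + 320 = -99680 + j12000
Denominator: (j100)^2 + 103(j100) + 300 = -9700 + j10300
|N| = √(99680² + 12000²) ≈ 1.004e+05, ∠N ≈ 173.14°
|D| = √(9700² + 10300²) ≈ 14148, ∠D ≈ 133.28°
|G| = 1.004e+05 / 14148 ≈ 7.0964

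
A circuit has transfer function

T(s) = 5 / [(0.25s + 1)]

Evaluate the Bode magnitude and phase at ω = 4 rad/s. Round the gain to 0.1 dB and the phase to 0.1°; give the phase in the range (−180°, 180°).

11.0 dB, -45.0°

At ω = 4 rad/s:
pole (1 + j4·0.25) = 1 + j1 → |·| ≈ 1.4142, ∠ ≈ 45.00°
|T| = 5 · 1 / (1.4142) ≈ 3.5356
Gain = 20 log₁₀(3.5356) ≈ 10.97 dB
∠T = (0°) − (45.00°) = -45.00°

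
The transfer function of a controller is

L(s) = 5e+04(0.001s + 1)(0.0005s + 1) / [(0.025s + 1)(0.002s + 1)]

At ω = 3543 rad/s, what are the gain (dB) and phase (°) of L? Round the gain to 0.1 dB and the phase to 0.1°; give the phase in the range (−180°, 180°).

55.4 dB, -36.5°

At ω = 3543 rad/s:
zero (1 + j3543·0.001) = 1 + j3.543 → |·| ≈ 3.6814, ∠ ≈ 74.24°
zero (1 + j3543·0.0005) = 1 + j1.7715 → |·| ≈ 2.0343, ∠ ≈ 60.56°
pole (1 + j3543·0.025) = 1 + j88.575 → |·| ≈ 88.581, ∠ ≈ 89.35°
pole (1 + j3543·0.002) = 1 + j7.086 → |·| ≈ 7.1562, ∠ ≈ 81.97°
|L| = 5e+04 · 3.6814 · 2.0343 / (88.581 · 7.1562) ≈ 590.71
Gain = 20 log₁₀(590.71) ≈ 55.43 dB
∠L = (74.24° + 60.56°) − (89.35° + 81.97°) = -36.52°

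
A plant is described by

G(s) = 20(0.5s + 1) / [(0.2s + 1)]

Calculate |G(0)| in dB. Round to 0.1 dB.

26.0 dB

G(0) = 20 · 1 / 1 = 20
20 log₁₀(20) ≈ 26.02 dB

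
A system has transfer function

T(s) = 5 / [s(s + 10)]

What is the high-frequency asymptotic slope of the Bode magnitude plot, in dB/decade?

-40 dB/decade

Each pole contributes −20 dB/decade at high frequency; each zero contributes +20 dB/decade.
Net: 0 zero(s) − 2 pole(s) → -40 dB/decade.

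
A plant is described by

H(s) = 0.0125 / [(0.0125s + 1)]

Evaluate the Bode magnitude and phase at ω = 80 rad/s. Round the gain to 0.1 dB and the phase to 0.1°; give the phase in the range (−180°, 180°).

At ω = 80 rad/s:
pole (1 + j80·0.0125) = 1 + j1 → |·| ≈ 1.4142, ∠ ≈ 45.00°
|H| = 0.0125 · 1 / (1.4142) ≈ 0.0088389
Gain = 20 log₁₀(0.0088389) ≈ -41.07 dB
∠H = (0°) − (45.00°) = -45.00°

-41.1 dB, -45.0°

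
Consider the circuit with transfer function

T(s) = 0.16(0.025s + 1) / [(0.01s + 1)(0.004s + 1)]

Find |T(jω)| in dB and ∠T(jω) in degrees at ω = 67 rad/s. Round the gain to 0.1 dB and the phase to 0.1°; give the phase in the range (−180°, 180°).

At ω = 67 rad/s:
zero (1 + j67·0.025) = 1 + j1.675 → |·| ≈ 1.9508, ∠ ≈ 59.16°
pole (1 + j67·0.01) = 1 + j0.67 → |·| ≈ 1.2037, ∠ ≈ 33.82°
pole (1 + j67·0.004) = 1 + j0.268 → |·| ≈ 1.0353, ∠ ≈ 15.00°
|T| = 0.16 · 1.9508 / (1.2037 · 1.0353) ≈ 0.25047
Gain = 20 log₁₀(0.25047) ≈ -12.02 dB
∠T = (59.16°) − (33.82° + 15.00°) = 10.34°

-12.0 dB, 10.3°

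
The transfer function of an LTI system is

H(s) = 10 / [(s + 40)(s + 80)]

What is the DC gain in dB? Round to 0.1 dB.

-50.1 dB

H(0) = 10 / (40·80) = 0.003125
20 log₁₀(0.003125) ≈ -50.10 dB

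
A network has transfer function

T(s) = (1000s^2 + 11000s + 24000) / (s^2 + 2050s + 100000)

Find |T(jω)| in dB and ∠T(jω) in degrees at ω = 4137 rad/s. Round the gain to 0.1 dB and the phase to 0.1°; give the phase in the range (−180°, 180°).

Substitute s = j4137:
Numerator: 1000(j4137)^2 + 11000(j4137) + 24000 = -17114745000 + j45507000
Denominator: (j4137)^2 + 2050(j4137) + 100000 = -17014769 + j8480850
|N| = √(17114745000² + 45507000²) ≈ 1.7115e+10, ∠N ≈ 179.85°
|D| = √(17014769² + 8480850²) ≈ 1.9011e+07, ∠D ≈ 153.51°
|T| = 1.7115e+10 / 1.9011e+07 ≈ 900.27
Gain = 20 log₁₀(900.27) ≈ 59.09 dB
∠T = 179.85° − 153.51° = 26.34°

59.1 dB, 26.3°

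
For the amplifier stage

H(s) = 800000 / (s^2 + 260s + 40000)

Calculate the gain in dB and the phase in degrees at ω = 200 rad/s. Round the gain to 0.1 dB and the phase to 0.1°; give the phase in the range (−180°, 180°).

At s = jω = j200:
quadratic: (j200)² + 260·j200 + 40000 = 0 + j52000 → |·| ≈ 52000, ∠ ≈ 90.00°
|H| = 800000 / 52000 ≈ 15.385
Gain = 20 log₁₀(15.385) ≈ 23.74 dB
∠H = 0.00° − 90.00° = -90.00°

23.7 dB, -90.0°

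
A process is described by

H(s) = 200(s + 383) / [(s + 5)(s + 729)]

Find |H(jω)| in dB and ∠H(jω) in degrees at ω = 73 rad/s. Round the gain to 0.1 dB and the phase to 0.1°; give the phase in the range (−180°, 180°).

At s = jω = j73:
zero (s+383): 383 + j73 → |·| = √(383²+73²) = √152018 ≈ 389.89, ∠ = arctan(73/383) ≈ 10.79°
pole (s+5): 5 + j73 → |·| = √(5²+73²) = √5354 ≈ 73.171, ∠ = arctan(73/5) ≈ 86.08°
pole (s+729): 729 + j73 → |·| = √(729²+73²) = √536770 ≈ 732.65, ∠ = arctan(73/729) ≈ 5.72°
|H| = 200 · 389.89 / 53609 ≈ 1.4546
Gain = 20 log₁₀(1.4546) ≈ 3.25 dB
∠H = 10.79° − 91.80° = -81.01°

3.3 dB, -81.0°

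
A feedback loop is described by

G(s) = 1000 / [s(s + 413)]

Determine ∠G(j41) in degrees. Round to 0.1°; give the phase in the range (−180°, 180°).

-95.7°

At s = jω = j41:
pole (s+413): 413 + j41 → |·| = √(413²+41²) = √172250 ≈ 415.03, ∠ = arctan(41/413) ≈ 5.67°
pole at origin: |s| = 41, ∠ = 90.00° (in denominator)
∠G = 0.00° − 95.67° = -95.67°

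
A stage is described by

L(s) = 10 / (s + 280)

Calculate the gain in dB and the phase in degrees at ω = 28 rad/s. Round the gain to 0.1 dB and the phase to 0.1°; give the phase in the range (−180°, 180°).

-29.0 dB, -5.7°

Substitute s = j28:
Numerator: 10 = 10 + j0
Denominator: (j28) + 280 = 280 + j28
|N| = √(10² + 0²) ≈ 10, ∠N ≈ 0.00°
|D| = √(280² + 28²) ≈ 281.4, ∠D ≈ 5.71°
|L| = 10 / 281.4 ≈ 0.035537
Gain = 20 log₁₀(0.035537) ≈ -28.99 dB
∠L = 0.00° − 5.71° = -5.71°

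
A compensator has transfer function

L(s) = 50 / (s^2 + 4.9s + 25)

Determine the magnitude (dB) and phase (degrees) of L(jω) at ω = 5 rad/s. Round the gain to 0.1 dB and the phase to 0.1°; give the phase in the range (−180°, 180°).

At s = jω = j5:
quadratic: (j5)² + 4.9·j5 + 25 = 0 + j24.5 → |·| ≈ 24.5, ∠ ≈ 90.00°
|L| = 50 / 24.5 ≈ 2.0408
Gain = 20 log₁₀(2.0408) ≈ 6.20 dB
∠L = 0.00° − 90.00° = -90.00°

6.2 dB, -90.0°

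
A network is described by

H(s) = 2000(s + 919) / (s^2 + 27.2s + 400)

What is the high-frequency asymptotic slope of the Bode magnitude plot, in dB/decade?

Each pole contributes −20 dB/decade at high frequency; each zero contributes +20 dB/decade.
Net: 1 zero(s) − 2 pole(s) → -20 dB/decade.

-20 dB/decade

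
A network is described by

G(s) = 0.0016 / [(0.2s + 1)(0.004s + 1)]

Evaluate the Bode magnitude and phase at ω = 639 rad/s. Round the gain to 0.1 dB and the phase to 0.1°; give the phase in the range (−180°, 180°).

-106.8 dB, -158.2°

At ω = 639 rad/s:
pole (1 + j639·0.2) = 1 + j127.8 → |·| ≈ 127.8, ∠ ≈ 89.55°
pole (1 + j639·0.004) = 1 + j2.556 → |·| ≈ 2.7447, ∠ ≈ 68.63°
|G| = 0.0016 · 1 / (127.8 · 2.7447) ≈ 4.5614e-06
Gain = 20 log₁₀(4.5614e-06) ≈ -106.82 dB
∠G = (0°) − (89.55° + 68.63°) = -158.18°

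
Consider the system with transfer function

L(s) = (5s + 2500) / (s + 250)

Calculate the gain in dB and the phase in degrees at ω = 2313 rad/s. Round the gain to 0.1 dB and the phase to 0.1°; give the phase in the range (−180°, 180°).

14.1 dB, -6.0°

Substitute s = j2313:
Numerator: 5(j2313) + 2500 = 2500 + j11565
Denominator: (j2313) + 250 = 250 + j2313
|N| = √(2500² + 11565²) ≈ 11832, ∠N ≈ 77.80°
|D| = √(250² + 2313²) ≈ 2326.5, ∠D ≈ 83.83°
|L| = 11832 / 2326.5 ≈ 5.0858
Gain = 20 log₁₀(5.0858) ≈ 14.13 dB
∠L = 77.80° − 83.83° = -6.03°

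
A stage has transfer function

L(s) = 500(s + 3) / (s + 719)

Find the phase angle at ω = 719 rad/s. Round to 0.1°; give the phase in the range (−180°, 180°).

44.8°

At s = jω = j719:
zero (s+3): 3 + j719 → |·| = √(3²+719²) = √516970 ≈ 719.01, ∠ = arctan(719/3) ≈ 89.76°
pole (s+719): 719 + j719 → |·| = √(719²+719²) = √1033922 ≈ 1016.8, ∠ = arctan(719/719) ≈ 45.00°
∠L = 89.76° − 45.00° = 44.76°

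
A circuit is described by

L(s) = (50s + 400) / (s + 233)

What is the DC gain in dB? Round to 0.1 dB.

L(0) = 400 / 233 ≈ 1.7167
20 log₁₀(1.7167) ≈ 4.69 dB

4.7 dB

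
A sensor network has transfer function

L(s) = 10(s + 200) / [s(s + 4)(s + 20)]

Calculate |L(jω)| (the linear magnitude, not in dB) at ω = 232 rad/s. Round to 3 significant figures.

0.000244

At s = jω = j232:
zero (s+200): 200 + j232 → |·| = √(200²+232²) = √93824 ≈ 306.31, ∠ = arctan(232/200) ≈ 49.24°
pole (s+4): 4 + j232 → |·| = √(4²+232²) = √53840 ≈ 232.03, ∠ = arctan(232/4) ≈ 89.01°
pole (s+20): 20 + j232 → |·| = √(20²+232²) = √54224 ≈ 232.86, ∠ = arctan(232/20) ≈ 85.07°
pole at origin: |s| = 232, ∠ = 90.00° (in denominator)
|L| = 10 · 306.31 / 1.2535e+07 ≈ 0.00024436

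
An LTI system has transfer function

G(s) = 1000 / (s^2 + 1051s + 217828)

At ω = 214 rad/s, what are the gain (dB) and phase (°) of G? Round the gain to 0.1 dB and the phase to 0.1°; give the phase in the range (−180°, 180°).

-49.0 dB, -52.6°

Substitute s = j214:
Numerator: 1000 = 1000 + j0
Denominator: (j214)^2 + 1051(j214) + 217828 = 172032 + j224914
|N| = √(1000² + 0²) ≈ 1000, ∠N ≈ 0.00°
|D| = √(172032² + 224914²) ≈ 2.8316e+05, ∠D ≈ 52.59°
|G| = 1000 / 2.8316e+05 ≈ 0.0035316
Gain = 20 log₁₀(0.0035316) ≈ -49.04 dB
∠G = 0.00° − 52.59° = -52.59°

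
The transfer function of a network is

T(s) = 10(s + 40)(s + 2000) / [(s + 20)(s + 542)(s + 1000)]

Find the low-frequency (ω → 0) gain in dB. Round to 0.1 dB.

T(0) = 10·40·2000 / (20·542·1000) ≈ 0.073801
20 log₁₀(0.073801) ≈ -22.64 dB

-22.6 dB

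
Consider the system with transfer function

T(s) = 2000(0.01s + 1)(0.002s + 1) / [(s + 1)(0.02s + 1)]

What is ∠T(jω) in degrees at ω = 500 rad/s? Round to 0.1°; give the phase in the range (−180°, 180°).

-50.5°

At ω = 500 rad/s:
zero (1 + j500·0.01) = 1 + j5 → |·| ≈ 5.099, ∠ ≈ 78.69°
zero (1 + j500·0.002) = 1 + j1 → |·| ≈ 1.4142, ∠ ≈ 45.00°
pole (1 + j500·1) = 1 + j500 → |·| ≈ 500, ∠ ≈ 89.89°
pole (1 + j500·0.02) = 1 + j10 → |·| ≈ 10.05, ∠ ≈ 84.29°
∠T = (78.69° + 45.00°) − (89.89° + 84.29°) = -50.49°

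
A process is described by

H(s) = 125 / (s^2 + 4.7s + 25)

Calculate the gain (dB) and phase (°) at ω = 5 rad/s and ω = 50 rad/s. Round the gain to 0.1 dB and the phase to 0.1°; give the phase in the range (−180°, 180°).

ω = 5: 14.5 dB, -90.0°; ω = 50: -26.0 dB, -174.6°

At s = jω = j5:
quadratic: (j5)² + 4.7·j5 + 25 = 0 + j23.5 → |·| ≈ 23.5, ∠ ≈ 90.00°
|H| = 125 / 23.5 ≈ 5.3191
Gain = 20 log₁₀(5.3191) ≈ 14.52 dB
∠H = 0.00° − 90.00° = -90.00°

At s = jω = j50:
quadratic: (j50)² + 4.7·j50 + 25 = -2475 + j235 → |·| ≈ 2486.1, ∠ ≈ 174.58°
|H| = 125 / 2486.1 ≈ 0.05028
Gain = 20 log₁₀(0.05028) ≈ -25.97 dB
∠H = 0.00° − 174.58° = -174.58°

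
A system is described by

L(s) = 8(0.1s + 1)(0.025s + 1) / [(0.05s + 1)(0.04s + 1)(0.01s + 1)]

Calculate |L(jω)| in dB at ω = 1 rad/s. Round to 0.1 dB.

18.1 dB

At ω = 1 rad/s:
zero (1 + j1·0.1) = 1 + j0.1 → |·| ≈ 1.005, ∠ ≈ 5.71°
zero (1 + j1·0.025) = 1 + j0.025 → |·| ≈ 1.0003, ∠ ≈ 1.43°
pole (1 + j1·0.05) = 1 + j0.05 → |·| ≈ 1.0012, ∠ ≈ 2.86°
pole (1 + j1·0.04) = 1 + j0.04 → |·| ≈ 1.0008, ∠ ≈ 2.29°
pole (1 + j1·0.01) = 1 + j0.01 → |·| ≈ 1, ∠ ≈ 0.57°
|L| = 8 · 1.005 · 1.0003 / (1.0012 · 1.0008 · 1) ≈ 8.0264
Gain = 20 log₁₀(8.0264) ≈ 18.09 dB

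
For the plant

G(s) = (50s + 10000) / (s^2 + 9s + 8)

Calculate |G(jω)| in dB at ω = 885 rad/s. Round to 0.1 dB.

Substitute s = j885:
Numerator: 50(j885) + 10000 = 10000 + j44250
Denominator: (j885)^2 + 9(j885) + 8 = -783217 + j7965
|N| = √(10000² + 44250²) ≈ 45366, ∠N ≈ 77.27°
|D| = √(783217² + 7965²) ≈ 7.8326e+05, ∠D ≈ 179.42°
|G| = 45366 / 7.8326e+05 ≈ 0.057919
Gain = 20 log₁₀(0.057919) ≈ -24.74 dB

-24.7 dB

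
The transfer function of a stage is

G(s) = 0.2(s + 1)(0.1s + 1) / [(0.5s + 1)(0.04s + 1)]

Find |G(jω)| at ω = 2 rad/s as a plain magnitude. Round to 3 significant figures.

0.321

At ω = 2 rad/s:
zero (1 + j2·1) = 1 + j2 → |·| ≈ 2.2361, ∠ ≈ 63.43°
zero (1 + j2·0.1) = 1 + j0.2 → |·| ≈ 1.0198, ∠ ≈ 11.31°
pole (1 + j2·0.5) = 1 + j1 → |·| ≈ 1.4142, ∠ ≈ 45.00°
pole (1 + j2·0.04) = 1 + j0.08 → |·| ≈ 1.0032, ∠ ≈ 4.57°
|G| = 0.2 · 2.2361 · 1.0198 / (1.4142 · 1.0032) ≈ 0.32147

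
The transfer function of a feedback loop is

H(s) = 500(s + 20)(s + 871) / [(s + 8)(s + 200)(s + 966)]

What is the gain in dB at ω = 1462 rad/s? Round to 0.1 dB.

-9.7 dB

At s = jω = j1462:
zero (s+20): 20 + j1462 → |·| = √(20²+1462²) = √2137844 ≈ 1462.1, ∠ = arctan(1462/20) ≈ 89.22°
zero (s+871): 871 + j1462 → |·| = √(871²+1462²) = √2896085 ≈ 1701.8, ∠ = arctan(1462/871) ≈ 59.22°
pole (s+8): 8 + j1462 → |·| = √(8²+1462²) = √2137508 ≈ 1462, ∠ = arctan(1462/8) ≈ 89.69°
pole (s+200): 200 + j1462 → |·| = √(200²+1462²) = √2177444 ≈ 1475.6, ∠ = arctan(1462/200) ≈ 82.21°
pole (s+966): 966 + j1462 → |·| = √(966²+1462²) = √3070600 ≈ 1752.3, ∠ = arctan(1462/966) ≈ 56.55°
|H| = 500 · 2.4882e+06 / 3.7803e+09 ≈ 0.3291
Gain = 20 log₁₀(0.3291) ≈ -9.65 dB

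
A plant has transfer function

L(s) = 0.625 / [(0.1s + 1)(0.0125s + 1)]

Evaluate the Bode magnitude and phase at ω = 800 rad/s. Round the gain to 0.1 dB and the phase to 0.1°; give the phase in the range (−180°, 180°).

-62.2 dB, -173.6°

At ω = 800 rad/s:
pole (1 + j800·0.1) = 1 + j80 → |·| ≈ 80.006, ∠ ≈ 89.28°
pole (1 + j800·0.0125) = 1 + j10 → |·| ≈ 10.05, ∠ ≈ 84.29°
|L| = 0.625 · 1 / (80.006 · 10.05) ≈ 0.0007773
Gain = 20 log₁₀(0.0007773) ≈ -62.19 dB
∠L = (0°) − (89.28° + 84.29°) = -173.57°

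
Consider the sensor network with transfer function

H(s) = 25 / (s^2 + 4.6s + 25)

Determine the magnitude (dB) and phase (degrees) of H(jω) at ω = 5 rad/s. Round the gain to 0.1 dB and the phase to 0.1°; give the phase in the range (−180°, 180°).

0.7 dB, -90.0°

At s = jω = j5:
quadratic: (j5)² + 4.6·j5 + 25 = 0 + j23 → |·| ≈ 23, ∠ ≈ 90.00°
|H| = 25 / 23 ≈ 1.087
Gain = 20 log₁₀(1.087) ≈ 0.72 dB
∠H = 0.00° − 90.00° = -90.00°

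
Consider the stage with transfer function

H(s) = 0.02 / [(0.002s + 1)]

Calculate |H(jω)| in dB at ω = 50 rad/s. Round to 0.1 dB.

-34.0 dB

At ω = 50 rad/s:
pole (1 + j50·0.002) = 1 + j0.1 → |·| ≈ 1.005, ∠ ≈ 5.71°
|H| = 0.02 · 1 / (1.005) ≈ 0.0199
Gain = 20 log₁₀(0.0199) ≈ -34.02 dB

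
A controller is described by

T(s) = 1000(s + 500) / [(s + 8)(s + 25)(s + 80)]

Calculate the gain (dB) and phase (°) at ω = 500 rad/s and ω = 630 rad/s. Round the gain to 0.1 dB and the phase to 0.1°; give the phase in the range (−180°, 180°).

ω = 500: -45.1 dB, 147.9°; ω = 630: -49.9 dB, 151.8°

At s = jω = j500:
zero (s+500): 500 + j500 → |·| = √(500²+500²) = √500000 ≈ 707.11, ∠ = arctan(500/500) ≈ 45.00°
pole (s+8): 8 + j500 → |·| = √(8²+500²) = √250064 ≈ 500.06, ∠ = arctan(500/8) ≈ 89.08°
pole (s+25): 25 + j500 → |·| = √(25²+500²) = √250625 ≈ 500.62, ∠ = arctan(500/25) ≈ 87.14°
pole (s+80): 80 + j500 → |·| = √(80²+500²) = √256400 ≈ 506.36, ∠ = arctan(500/80) ≈ 80.91°
|T| = 1000 · 707.11 / 1.2676e+08 ≈ 0.0055783
Gain = 20 log₁₀(0.0055783) ≈ -45.07 dB
∠T = 45.00° − 257.13° = -212.13° ≡ 147.87° (principal value)

At s = jω = j630:
zero (s+500): 500 + j630 → |·| = √(500²+630²) = √646900 ≈ 804.3, ∠ = arctan(630/500) ≈ 51.56°
pole (s+8): 8 + j630 → |·| = √(8²+630²) = √396964 ≈ 630.05, ∠ = arctan(630/8) ≈ 89.27°
pole (s+25): 25 + j630 → |·| = √(25²+630²) = √397525 ≈ 630.5, ∠ = arctan(630/25) ≈ 87.73°
pole (s+80): 80 + j630 → |·| = √(80²+630²) = √403300 ≈ 635.06, ∠ = arctan(630/80) ≈ 82.76°
|T| = 1000 · 804.3 / 2.5228e+08 ≈ 0.0031881
Gain = 20 log₁₀(0.0031881) ≈ -49.93 dB
∠T = 51.56° − 259.76° = -208.20° ≡ 151.80° (principal value)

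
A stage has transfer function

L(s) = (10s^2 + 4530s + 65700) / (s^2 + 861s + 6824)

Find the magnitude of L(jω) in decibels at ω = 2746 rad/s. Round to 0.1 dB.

Substitute s = j2746:
Numerator: 10(j2746)^2 + 4530(j2746) + 65700 = -75339460 + j12439380
Denominator: (j2746)^2 + 861(j2746) + 6824 = -7533692 + j2364306
|N| = √(75339460² + 12439380²) ≈ 7.6359e+07, ∠N ≈ 170.62°
|D| = √(7533692² + 2364306²) ≈ 7.896e+06, ∠D ≈ 162.58°
|L| = 7.6359e+07 / 7.896e+06 ≈ 9.6706
Gain = 20 log₁₀(9.6706) ≈ 19.71 dB

19.7 dB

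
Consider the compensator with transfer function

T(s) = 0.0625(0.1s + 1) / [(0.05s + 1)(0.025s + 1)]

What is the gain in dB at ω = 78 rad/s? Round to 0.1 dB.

At ω = 78 rad/s:
zero (1 + j78·0.1) = 1 + j7.8 → |·| ≈ 7.8638, ∠ ≈ 82.69°
pole (1 + j78·0.05) = 1 + j3.9 → |·| ≈ 4.0262, ∠ ≈ 75.62°
pole (1 + j78·0.025) = 1 + j1.95 → |·| ≈ 2.1915, ∠ ≈ 62.85°
|T| = 0.0625 · 7.8638 / (4.0262 · 2.1915) ≈ 0.055703
Gain = 20 log₁₀(0.055703) ≈ -25.08 dB

-25.1 dB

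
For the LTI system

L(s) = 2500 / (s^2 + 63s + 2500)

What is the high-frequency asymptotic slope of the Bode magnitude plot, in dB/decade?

-40 dB/decade

Each pole contributes −20 dB/decade at high frequency; each zero contributes +20 dB/decade.
Net: 0 zero(s) − 2 pole(s) → -40 dB/decade.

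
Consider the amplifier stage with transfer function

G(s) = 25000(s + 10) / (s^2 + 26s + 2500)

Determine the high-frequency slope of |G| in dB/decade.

-20 dB/decade

Each pole contributes −20 dB/decade at high frequency; each zero contributes +20 dB/decade.
Net: 1 zero(s) − 2 pole(s) → -20 dB/decade.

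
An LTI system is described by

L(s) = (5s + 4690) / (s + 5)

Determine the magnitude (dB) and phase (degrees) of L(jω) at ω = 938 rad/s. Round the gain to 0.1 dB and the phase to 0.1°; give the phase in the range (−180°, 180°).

Substitute s = j938:
Numerator: 5(j938) + 4690 = 4690 + j4690
Denominator: (j938) + 5 = 5 + j938
|N| = √(4690² + 4690²) ≈ 6632.7, ∠N ≈ 45.00°
|D| = √(5² + 938²) ≈ 938.01, ∠D ≈ 89.69°
|L| = 6632.7 / 938.01 ≈ 7.071
Gain = 20 log₁₀(7.071) ≈ 16.99 dB
∠L = 45.00° − 89.69° = -44.69°

17.0 dB, -44.7°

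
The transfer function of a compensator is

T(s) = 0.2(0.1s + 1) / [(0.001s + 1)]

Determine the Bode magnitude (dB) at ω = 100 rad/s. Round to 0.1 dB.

6.0 dB

At ω = 100 rad/s:
zero (1 + j100·0.1) = 1 + j10 → |·| ≈ 10.05, ∠ ≈ 84.29°
pole (1 + j100·0.001) = 1 + j0.1 → |·| ≈ 1.005, ∠ ≈ 5.71°
|T| = 0.2 · 10.05 / (1.005) ≈ 2
Gain = 20 log₁₀(2) ≈ 6.02 dB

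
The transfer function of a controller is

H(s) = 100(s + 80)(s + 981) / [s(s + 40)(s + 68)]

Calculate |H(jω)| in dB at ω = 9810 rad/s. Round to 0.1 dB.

At s = jω = j9810:
zero (s+80): 80 + j9810 → |·| = √(80²+9810²) = √96242500 ≈ 9810.3, ∠ = arctan(9810/80) ≈ 89.53°
zero (s+981): 981 + j9810 → |·| = √(981²+9810²) = √97198461 ≈ 9858.9, ∠ = arctan(9810/981) ≈ 84.29°
pole (s+40): 40 + j9810 → |·| = √(40²+9810²) = √96237700 ≈ 9810.1, ∠ = arctan(9810/40) ≈ 89.77°
pole (s+68): 68 + j9810 → |·| = √(68²+9810²) = √96240724 ≈ 9810.2, ∠ = arctan(9810/68) ≈ 89.60°
pole at origin: |s| = 9810, ∠ = 90.00° (in denominator)
|H| = 100 · 9.6719e+07 / 9.4411e+11 ≈ 0.010244
Gain = 20 log₁₀(0.010244) ≈ -39.79 dB

-39.8 dB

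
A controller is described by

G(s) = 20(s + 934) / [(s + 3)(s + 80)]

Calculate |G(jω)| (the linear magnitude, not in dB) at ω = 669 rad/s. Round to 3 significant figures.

0.0510

At s = jω = j669:
zero (s+934): 934 + j669 → |·| = √(934²+669²) = √1319917 ≈ 1148.9, ∠ = arctan(669/934) ≈ 35.61°
pole (s+3): 3 + j669 → |·| = √(3²+669²) = √447570 ≈ 669.01, ∠ = arctan(669/3) ≈ 89.74°
pole (s+80): 80 + j669 → |·| = √(80²+669²) = √453961 ≈ 673.77, ∠ = arctan(669/80) ≈ 83.18°
|G| = 20 · 1148.9 / 4.5076e+05 ≈ 0.050976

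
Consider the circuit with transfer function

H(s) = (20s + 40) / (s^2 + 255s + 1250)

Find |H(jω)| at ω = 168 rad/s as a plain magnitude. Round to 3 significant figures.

Substitute s = j168:
Numerator: 20(j168) + 40 = 40 + j3360
Denominator: (j168)^2 + 255(j168) + 1250 = -26974 + j42840
|N| = √(40² + 3360²) ≈ 3360.2, ∠N ≈ 89.32°
|D| = √(26974² + 42840²) ≈ 50625, ∠D ≈ 122.20°
|H| = 3360.2 / 50625 ≈ 0.066374

0.0664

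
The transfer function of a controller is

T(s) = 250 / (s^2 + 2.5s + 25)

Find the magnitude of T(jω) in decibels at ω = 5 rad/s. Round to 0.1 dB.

At s = jω = j5:
quadratic: (j5)² + 2.5·j5 + 25 = 0 + j12.5 → |·| ≈ 12.5, ∠ ≈ 90.00°
|T| = 250 / 12.5 ≈ 20
Gain = 20 log₁₀(20) ≈ 26.02 dB

26.0 dB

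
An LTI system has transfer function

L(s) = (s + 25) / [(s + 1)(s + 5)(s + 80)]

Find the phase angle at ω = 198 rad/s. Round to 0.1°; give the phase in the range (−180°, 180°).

At s = jω = j198:
zero (s+25): 25 + j198 → |·| = √(25²+198²) = √39829 ≈ 199.57, ∠ = arctan(198/25) ≈ 82.80°
pole (s+1): 1 + j198 → |·| = √(1²+198²) = √39205 ≈ 198, ∠ = arctan(198/1) ≈ 89.71°
pole (s+5): 5 + j198 → |·| = √(5²+198²) = √39229 ≈ 198.06, ∠ = arctan(198/5) ≈ 88.55°
pole (s+80): 80 + j198 → |·| = √(80²+198²) = √45604 ≈ 213.55, ∠ = arctan(198/80) ≈ 68.00°
∠L = 82.80° − 246.26° = -163.46°

-163.5°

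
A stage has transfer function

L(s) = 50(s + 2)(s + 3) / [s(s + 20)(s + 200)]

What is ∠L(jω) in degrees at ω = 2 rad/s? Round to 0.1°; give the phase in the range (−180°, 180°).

-17.6°

At s = jω = j2:
zero (s+2): 2 + j2 → |·| = √(2²+2²) = √8 ≈ 2.8284, ∠ = arctan(2/2) ≈ 45.00°
zero (s+3): 3 + j2 → |·| = √(3²+2²) = √13 ≈ 3.6056, ∠ = arctan(2/3) ≈ 33.69°
pole (s+20): 20 + j2 → |·| = √(20²+2²) = √404 ≈ 20.1, ∠ = arctan(2/20) ≈ 5.71°
pole (s+200): 200 + j2 → |·| = √(200²+2²) = √40004 ≈ 200.01, ∠ = arctan(2/200) ≈ 0.57°
pole at origin: |s| = 2, ∠ = 90.00° (in denominator)
∠L = 78.69° − 96.28° = -17.59°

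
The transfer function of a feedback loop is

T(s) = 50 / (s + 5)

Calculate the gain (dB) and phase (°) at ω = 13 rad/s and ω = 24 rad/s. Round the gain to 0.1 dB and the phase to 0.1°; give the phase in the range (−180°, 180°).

Substitute s = j13:
Numerator: 50 = 50 + j0
Denominator: (j13) + 5 = 5 + j13
|N| = √(50² + 0²) ≈ 50, ∠N ≈ 0.00°
|D| = √(5² + 13²) ≈ 13.928, ∠D ≈ 68.96°
|T| = 50 / 13.928 ≈ 3.5899
Gain = 20 log₁₀(3.5899) ≈ 11.10 dB
∠T = 0.00° − 68.96° = -68.96°

Substitute s = j24:
Numerator: 50 = 50 + j0
Denominator: (j24) + 5 = 5 + j24
|N| = √(50² + 0²) ≈ 50, ∠N ≈ 0.00°
|D| = √(5² + 24²) ≈ 24.515, ∠D ≈ 78.23°
|T| = 50 / 24.515 ≈ 2.0396
Gain = 20 log₁₀(2.0396) ≈ 6.19 dB
∠T = 0.00° − 78.23° = -78.23°

ω = 13: 11.1 dB, -69.0°; ω = 24: 6.2 dB, -78.2°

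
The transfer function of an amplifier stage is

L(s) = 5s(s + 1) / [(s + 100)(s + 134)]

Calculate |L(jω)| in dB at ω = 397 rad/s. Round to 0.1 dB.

At s = jω = j397:
zero (s+1): 1 + j397 → |·| = √(1²+397²) = √157610 ≈ 397, ∠ = arctan(397/1) ≈ 89.86°
zero at origin: s = j397 → |·| = 397, ∠ = 90.00°
pole (s+100): 100 + j397 → |·| = √(100²+397²) = √167609 ≈ 409.4, ∠ = arctan(397/100) ≈ 75.86°
pole (s+134): 134 + j397 → |·| = √(134²+397²) = √175565 ≈ 419, ∠ = arctan(397/134) ≈ 71.35°
|L| = 5 · 1.5761e+05 / 1.7154e+05 ≈ 4.594
Gain = 20 log₁₀(4.594) ≈ 13.24 dB

13.2 dB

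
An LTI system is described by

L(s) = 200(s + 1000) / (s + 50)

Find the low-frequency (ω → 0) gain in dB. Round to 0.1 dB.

72.0 dB

L(0) = 200·1000 / (50) = 4000
20 log₁₀(4000) ≈ 72.04 dB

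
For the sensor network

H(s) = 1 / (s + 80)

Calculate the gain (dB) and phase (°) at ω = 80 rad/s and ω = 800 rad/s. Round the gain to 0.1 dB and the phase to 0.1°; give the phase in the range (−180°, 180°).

At s = jω = j80:
pole (s+80): 80 + j80 → |·| = √(80²+80²) = √12800 ≈ 113.14, ∠ = arctan(80/80) ≈ 45.00°
|H| = 1 / 113.14 ≈ 0.0088386
Gain = 20 log₁₀(0.0088386) ≈ -41.07 dB
∠H = 0.00° − 45.00° = -45.00°

At s = jω = j800:
pole (s+80): 80 + j800 → |·| = √(80²+800²) = √646400 ≈ 803.99, ∠ = arctan(800/80) ≈ 84.29°
|H| = 1 / 803.99 ≈ 0.0012438
Gain = 20 log₁₀(0.0012438) ≈ -58.10 dB
∠H = 0.00° − 84.29° = -84.29°

ω = 80: -41.1 dB, -45.0°; ω = 800: -58.1 dB, -84.3°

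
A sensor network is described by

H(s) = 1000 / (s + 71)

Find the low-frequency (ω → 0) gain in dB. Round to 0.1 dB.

H(0) = 1000 / 71 ≈ 14.085
20 log₁₀(14.085) ≈ 22.98 dB

23.0 dB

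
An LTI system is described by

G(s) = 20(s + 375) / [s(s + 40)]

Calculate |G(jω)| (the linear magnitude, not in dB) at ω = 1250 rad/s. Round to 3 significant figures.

At s = jω = j1250:
zero (s+375): 375 + j1250 → |·| = √(375²+1250²) = √1703125 ≈ 1305, ∠ = arctan(1250/375) ≈ 73.30°
pole (s+40): 40 + j1250 → |·| = √(40²+1250²) = √1564100 ≈ 1250.6, ∠ = arctan(1250/40) ≈ 88.17°
pole at origin: |s| = 1250, ∠ = 90.00° (in denominator)
|G| = 20 · 1305 / 1.5632e+06 ≈ 0.016697

0.0167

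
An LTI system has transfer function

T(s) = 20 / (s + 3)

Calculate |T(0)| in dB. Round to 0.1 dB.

T(0) = 20 / (3) ≈ 6.6667
20 log₁₀(6.6667) ≈ 16.48 dB

16.5 dB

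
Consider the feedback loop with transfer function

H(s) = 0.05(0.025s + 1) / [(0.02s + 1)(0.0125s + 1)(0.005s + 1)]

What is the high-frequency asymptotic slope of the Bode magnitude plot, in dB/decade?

Each pole contributes −20 dB/decade at high frequency; each zero contributes +20 dB/decade.
Net: 1 zero(s) − 3 pole(s) → -40 dB/decade.

-40 dB/decade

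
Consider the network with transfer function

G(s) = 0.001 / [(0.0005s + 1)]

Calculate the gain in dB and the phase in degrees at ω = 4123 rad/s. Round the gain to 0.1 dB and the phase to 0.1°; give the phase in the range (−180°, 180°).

At ω = 4123 rad/s:
pole (1 + j4123·0.0005) = 1 + j2.0615 → |·| ≈ 2.2912, ∠ ≈ 64.12°
|G| = 0.001 · 1 / (2.2912) ≈ 0.00043645
Gain = 20 log₁₀(0.00043645) ≈ -67.20 dB
∠G = (0°) − (64.12°) = -64.12°

-67.2 dB, -64.1°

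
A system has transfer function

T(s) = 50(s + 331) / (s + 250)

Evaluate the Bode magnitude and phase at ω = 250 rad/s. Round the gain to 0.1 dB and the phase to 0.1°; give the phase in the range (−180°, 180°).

At s = jω = j250:
zero (s+331): 331 + j250 → |·| = √(331²+250²) = √172061 ≈ 414.8, ∠ = arctan(250/331) ≈ 37.06°
pole (s+250): 250 + j250 → |·| = √(250²+250²) = √125000 ≈ 353.55, ∠ = arctan(250/250) ≈ 45.00°
|T| = 50 · 414.8 / 353.55 ≈ 58.662
Gain = 20 log₁₀(58.662) ≈ 35.37 dB
∠T = 37.06° − 45.00° = -7.94°

35.4 dB, -7.9°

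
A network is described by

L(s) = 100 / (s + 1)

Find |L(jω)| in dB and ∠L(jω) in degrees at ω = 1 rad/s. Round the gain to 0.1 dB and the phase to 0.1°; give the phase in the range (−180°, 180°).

37.0 dB, -45.0°

Substitute s = j1:
Numerator: 100 = 100 + j0
Denominator: (j1) + 1 = 1 + j1
|N| = √(100² + 0²) ≈ 100, ∠N ≈ 0.00°
|D| = √(1² + 1²) ≈ 1.4142, ∠D ≈ 45.00°
|L| = 100 / 1.4142 ≈ 70.711
Gain = 20 log₁₀(70.711) ≈ 36.99 dB
∠L = 0.00° − 45.00° = -45.00°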